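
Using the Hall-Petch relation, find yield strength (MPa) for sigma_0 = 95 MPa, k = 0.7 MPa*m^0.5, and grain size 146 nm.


d = 146 nm = 1.46e-07 m
sqrt(d) = 0.0003820995
Hall-Petch contribution = k / sqrt(d) = 0.7 / 0.0003820995 = 1832.0 MPa
sigma = sigma_0 + k/sqrt(d) = 95 + 1832.0 = 1927.0 MPa

1927.0


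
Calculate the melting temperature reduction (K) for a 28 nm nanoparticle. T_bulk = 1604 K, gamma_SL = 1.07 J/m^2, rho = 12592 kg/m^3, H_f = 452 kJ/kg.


Radius R = 28/2 = 14 nm = 1.4e-08 m
Convert H_f = 452 kJ/kg = 452000 J/kg
dT = 2 * gamma_SL * T_bulk / (rho * H_f * R)
dT = 2 * 1.07 * 1604 / (12592 * 452000 * 1.4e-08)
dT = 43.1 K

43.1


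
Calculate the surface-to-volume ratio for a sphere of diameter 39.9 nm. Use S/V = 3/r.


Radius r = 39.9/2 = 19.95 nm
S/V = 3 / r = 3 / 19.95
S/V = 0.1504 nm^-1

0.1504


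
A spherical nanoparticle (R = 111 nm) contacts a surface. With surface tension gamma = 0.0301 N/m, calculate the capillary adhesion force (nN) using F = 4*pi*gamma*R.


Convert radius: R = 111 nm = 1.11e-07 m
F = 4 * pi * gamma * R
F = 4 * pi * 0.0301 * 1.11e-07
F = 4.19855e-08 N = 41.9855 nN

41.9855


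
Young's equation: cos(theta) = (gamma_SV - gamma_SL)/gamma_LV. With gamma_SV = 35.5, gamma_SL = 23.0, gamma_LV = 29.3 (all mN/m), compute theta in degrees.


cos(theta) = (gamma_SV - gamma_SL) / gamma_LV
cos(theta) = (35.5 - 23.0) / 29.3
cos(theta) = 0.426621
theta = arccos(0.426621) = 64.75 degrees

64.75


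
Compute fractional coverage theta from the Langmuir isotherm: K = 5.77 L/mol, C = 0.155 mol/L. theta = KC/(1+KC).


Langmuir isotherm: theta = K*C / (1 + K*C)
K*C = 5.77 * 0.155 = 0.89435
theta = 0.89435 / (1 + 0.89435) = 0.89435 / 1.89435
theta = 0.4721

0.4721


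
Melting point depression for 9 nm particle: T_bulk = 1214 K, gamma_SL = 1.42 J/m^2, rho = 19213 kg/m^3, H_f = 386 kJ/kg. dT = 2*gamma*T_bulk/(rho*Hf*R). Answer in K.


Radius R = 9/2 = 4.5 nm = 4.5e-09 m
Convert H_f = 386 kJ/kg = 386000 J/kg
dT = 2 * gamma_SL * T_bulk / (rho * H_f * R)
dT = 2 * 1.42 * 1214 / (19213 * 386000 * 4.5e-09)
dT = 103.3 K

103.3


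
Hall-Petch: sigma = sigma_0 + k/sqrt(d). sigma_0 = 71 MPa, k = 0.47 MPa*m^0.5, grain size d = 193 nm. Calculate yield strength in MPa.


d = 193 nm = 1.93e-07 m
sqrt(d) = 0.0004393177
Hall-Petch contribution = k / sqrt(d) = 0.47 / 0.0004393177 = 1069.8 MPa
sigma = sigma_0 + k/sqrt(d) = 71 + 1069.8 = 1140.8 MPa

1140.8


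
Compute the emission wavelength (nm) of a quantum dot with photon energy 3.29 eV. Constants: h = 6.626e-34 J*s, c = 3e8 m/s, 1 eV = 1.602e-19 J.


Convert energy: E = 3.29 eV = 3.29 * 1.602e-19 = 5.27058e-19 J
lambda = h*c / E = 6.626e-34 * 3e8 / 5.27058e-19
lambda = 3.7715e-07 m = 377.2 nm

377.2


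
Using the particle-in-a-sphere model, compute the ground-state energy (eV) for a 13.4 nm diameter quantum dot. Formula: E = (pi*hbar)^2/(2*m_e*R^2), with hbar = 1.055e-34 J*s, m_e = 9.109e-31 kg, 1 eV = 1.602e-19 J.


Radius R = 13.4/2 = 6.7 nm = 6.7e-09 m
E = (pi * 1.055e-34)^2 / (2 * 9.109e-31 * (6.7e-09)^2)
E(J) = 1.34324e-21
E = E(J) / 1.602e-19 = 0.0084 eV

0.0084


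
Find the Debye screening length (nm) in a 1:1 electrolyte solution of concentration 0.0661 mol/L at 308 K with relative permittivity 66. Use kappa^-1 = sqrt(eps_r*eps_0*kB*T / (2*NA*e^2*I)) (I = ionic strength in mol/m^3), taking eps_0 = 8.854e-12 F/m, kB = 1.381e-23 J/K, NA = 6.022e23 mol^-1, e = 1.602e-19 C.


Ionic strength I = 0.0661 * 1^2 * 1000 = 66.1 mol/m^3
kappa^-1 = sqrt(66 * 8.854e-12 * 1.381e-23 * 308 / (2 * 6.022e23 * (1.602e-19)^2 * 66.1))
kappa^-1 = 1.103 nm

1.103


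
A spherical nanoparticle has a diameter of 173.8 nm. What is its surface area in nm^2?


Radius r = 173.8/2 = 86.9 nm
Surface area SA = 4 * pi * r^2
SA = 4 * pi * (86.9)^2
SA = 94896.33 nm^2

94896.33


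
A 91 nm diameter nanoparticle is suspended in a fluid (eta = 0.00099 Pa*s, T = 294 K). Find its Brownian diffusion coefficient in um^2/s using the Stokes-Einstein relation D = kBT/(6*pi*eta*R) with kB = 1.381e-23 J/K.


Radius R = 91/2 = 45.5 nm = 4.55e-08 m
D = kB*T / (6*pi*eta*R)
D = 1.381e-23 * 294 / (6 * pi * 0.00099 * 4.55e-08)
D = 4.78182e-12 m^2/s = 4.782 um^2/s

4.782


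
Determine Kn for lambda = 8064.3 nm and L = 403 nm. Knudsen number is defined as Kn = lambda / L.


Knudsen number Kn = lambda / L
Kn = 8064.3 / 403
Kn = 20.0107

20.0107


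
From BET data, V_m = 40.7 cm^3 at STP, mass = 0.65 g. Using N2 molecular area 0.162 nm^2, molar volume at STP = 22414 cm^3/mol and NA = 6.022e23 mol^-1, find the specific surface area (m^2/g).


Number of moles in monolayer = V_m / 22414 = 40.7 / 22414 = 0.00181583
Number of molecules = moles * NA = 0.00181583 * 6.022e23
SA = molecules * sigma / mass
SA = (40.7 / 22414) * 6.022e23 * 0.162e-18 / 0.65
SA = 272.5 m^2/g

272.5


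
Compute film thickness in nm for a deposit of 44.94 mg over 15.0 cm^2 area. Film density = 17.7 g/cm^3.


Convert: m = 44.94 mg = 4.4940e-05 kg, A = 15.0 cm^2 = 1.5000e-03 m^2, rho = 17.7 g/cm^3 = 17700 kg/m^3
t = m / (A * rho)
t = 4.4940e-05 / (1.5000e-03 * 17700)
t = 1.6927e-06 m = 1692.7 nm

1692.7


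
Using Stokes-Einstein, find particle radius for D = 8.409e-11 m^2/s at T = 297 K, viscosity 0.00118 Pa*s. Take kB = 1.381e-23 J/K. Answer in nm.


Stokes-Einstein: R = kB*T / (6*pi*eta*D)
R = 1.381e-23 * 297 / (6 * pi * 0.00118 * 8.409e-11)
R = 2.19292e-09 m = 2.19 nm

2.19


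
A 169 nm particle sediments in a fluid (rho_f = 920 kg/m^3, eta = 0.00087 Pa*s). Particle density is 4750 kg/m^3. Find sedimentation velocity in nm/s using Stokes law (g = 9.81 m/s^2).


Radius R = 169/2 nm = 8.45e-08 m
Density difference = 4750 - 920 = 3830 kg/m^3
v = 2 * R^2 * (rho_p - rho_f) * g / (9 * eta)
v = 2 * (8.45e-08)^2 * 3830 * 9.81 / (9 * 0.00087)
v = 6.85251e-08 m/s = 68.5251 nm/s

68.5251


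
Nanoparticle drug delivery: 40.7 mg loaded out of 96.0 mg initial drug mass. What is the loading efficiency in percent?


Drug loading efficiency = (drug loaded / drug initial) * 100
DLE = 40.7 / 96.0 * 100
DLE = 0.424 * 100
DLE = 42.4%

42.4


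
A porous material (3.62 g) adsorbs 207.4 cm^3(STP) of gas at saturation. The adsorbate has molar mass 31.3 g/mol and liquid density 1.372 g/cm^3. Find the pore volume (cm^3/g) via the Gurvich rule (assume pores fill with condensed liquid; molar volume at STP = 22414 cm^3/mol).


Moles adsorbed n = V_ads / 22414 = 207.4 / 22414 = 9.253145e-03 mol
Liquid volume V_liq = n * M / rho_liq = 9.253145e-03 * 31.3 / 1.372 = 0.21110 cm^3
Specific pore volume V_pore = V_liq / m_sample = 0.21110 / 3.62
V_pore = 0.0583 cm^3/g

0.0583


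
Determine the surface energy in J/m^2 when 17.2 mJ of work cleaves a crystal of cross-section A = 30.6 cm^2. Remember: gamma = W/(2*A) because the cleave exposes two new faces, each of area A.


Convert: A = 30.6 cm^2 = 0.00306 m^2, W = 17.2 mJ = 0.0172 J
Cleaving exposes two faces of area A, so total new surface = 2*A and gamma = W / (2*A)
gamma = 0.0172 / (2 * 0.00306)
gamma = 2.81 J/m^2

2.81


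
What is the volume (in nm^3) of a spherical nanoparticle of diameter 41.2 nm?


Radius r = 41.2/2 = 20.6 nm
Volume V = (4/3) * pi * r^3
V = (4/3) * pi * (20.6)^3
V = 36617.63 nm^3

36617.63


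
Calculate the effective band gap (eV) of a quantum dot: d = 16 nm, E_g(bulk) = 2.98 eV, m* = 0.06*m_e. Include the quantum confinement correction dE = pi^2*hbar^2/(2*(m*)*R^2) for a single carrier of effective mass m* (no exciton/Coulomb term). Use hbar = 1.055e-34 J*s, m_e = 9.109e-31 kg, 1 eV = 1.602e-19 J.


Radius R = 16/2 nm = 8e-09 m
Confinement energy dE = pi^2 * hbar^2 / (2 * m_eff * m_e * R^2)
dE = pi^2 * (1.055e-34)^2 / (2 * 0.06 * 9.109e-31 * (8e-09)^2) J, divided by 1.602e-19 J/eV
dE = 0.098 eV
Total band gap = E_g(bulk) + dE = 2.98 + 0.098 = 3.078 eV

3.078


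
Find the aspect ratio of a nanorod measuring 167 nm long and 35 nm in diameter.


Aspect ratio AR = length / diameter
AR = 167 / 35
AR = 4.77

4.77


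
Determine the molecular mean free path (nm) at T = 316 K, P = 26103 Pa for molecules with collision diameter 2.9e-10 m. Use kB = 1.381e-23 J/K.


Mean free path: lambda = kB*T / (sqrt(2) * pi * d^2 * P)
lambda = 1.381e-23 * 316 / (sqrt(2) * pi * (2.9e-10)^2 * 26103)
lambda = 4.47435e-07 m
lambda = 447.43 nm

447.43


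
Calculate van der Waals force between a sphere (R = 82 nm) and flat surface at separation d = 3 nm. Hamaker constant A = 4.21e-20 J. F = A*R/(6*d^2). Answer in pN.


Convert to SI: R = 82 nm = 8.2e-08 m, d = 3 nm = 3e-09 m
F = A * R / (6 * d^2)
F = 4.21e-20 * 8.2e-08 / (6 * (3e-09)^2)
F = 6.39296e-11 N = 63.93 pN

63.93


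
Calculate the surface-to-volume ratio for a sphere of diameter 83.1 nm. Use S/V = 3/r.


Radius r = 83.1/2 = 41.55 nm
S/V = 3 / r = 3 / 41.55
S/V = 0.0722 nm^-1

0.0722


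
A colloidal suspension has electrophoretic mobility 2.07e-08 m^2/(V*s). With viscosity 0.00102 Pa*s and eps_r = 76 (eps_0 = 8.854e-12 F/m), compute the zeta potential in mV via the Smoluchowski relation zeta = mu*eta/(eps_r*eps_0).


Smoluchowski equation: zeta = mu * eta / (eps_r * eps_0)
zeta = 2.07e-08 * 0.00102 / (76 * 8.854e-12)
zeta = 0.031377 V = 31.38 mV

31.38


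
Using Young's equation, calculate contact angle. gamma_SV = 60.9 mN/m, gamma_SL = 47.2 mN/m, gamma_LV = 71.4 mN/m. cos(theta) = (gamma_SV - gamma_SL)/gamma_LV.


cos(theta) = (gamma_SV - gamma_SL) / gamma_LV
cos(theta) = (60.9 - 47.2) / 71.4
cos(theta) = 0.191877
theta = arccos(0.191877) = 78.94 degrees

78.94


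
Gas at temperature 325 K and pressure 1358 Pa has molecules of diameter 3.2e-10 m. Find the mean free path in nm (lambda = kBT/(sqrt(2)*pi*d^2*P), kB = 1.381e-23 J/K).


Mean free path: lambda = kB*T / (sqrt(2) * pi * d^2 * P)
lambda = 1.381e-23 * 325 / (sqrt(2) * pi * (3.2e-10)^2 * 1358)
lambda = 7.26461e-06 m
lambda = 7264.61 nm

7264.61


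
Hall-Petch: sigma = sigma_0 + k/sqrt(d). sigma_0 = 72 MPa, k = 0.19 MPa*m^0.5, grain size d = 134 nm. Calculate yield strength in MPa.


d = 134 nm = 1.34e-07 m
sqrt(d) = 0.0003660601
Hall-Petch contribution = k / sqrt(d) = 0.19 / 0.0003660601 = 519.0 MPa
sigma = sigma_0 + k/sqrt(d) = 72 + 519.0 = 591.0 MPa

591.0


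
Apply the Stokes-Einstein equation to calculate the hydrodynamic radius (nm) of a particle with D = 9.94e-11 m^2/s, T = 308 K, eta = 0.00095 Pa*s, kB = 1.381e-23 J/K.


Stokes-Einstein: R = kB*T / (6*pi*eta*D)
R = 1.381e-23 * 308 / (6 * pi * 0.00095 * 9.94e-11)
R = 2.38964e-09 m = 2.39 nm

2.39


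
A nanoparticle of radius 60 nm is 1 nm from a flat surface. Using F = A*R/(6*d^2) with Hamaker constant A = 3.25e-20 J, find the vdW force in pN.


Convert to SI: R = 60 nm = 6e-08 m, d = 1 nm = 1e-09 m
F = A * R / (6 * d^2)
F = 3.25e-20 * 6e-08 / (6 * (1e-09)^2)
F = 3.25e-10 N = 325.0 pN

325.0


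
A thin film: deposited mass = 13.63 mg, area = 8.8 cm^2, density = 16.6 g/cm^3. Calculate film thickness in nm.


Convert: m = 13.63 mg = 1.3630e-05 kg, A = 8.8 cm^2 = 8.8000e-04 m^2, rho = 16.6 g/cm^3 = 16600 kg/m^3
t = m / (A * rho)
t = 1.3630e-05 / (8.8000e-04 * 16600)
t = 9.3305e-07 m = 933.1 nm

933.1


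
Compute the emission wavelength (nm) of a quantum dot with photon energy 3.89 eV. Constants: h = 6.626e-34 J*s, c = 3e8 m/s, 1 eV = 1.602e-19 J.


Convert energy: E = 3.89 eV = 3.89 * 1.602e-19 = 6.23178e-19 J
lambda = h*c / E = 6.626e-34 * 3e8 / 6.23178e-19
lambda = 3.18978e-07 m = 319.0 nm

319.0


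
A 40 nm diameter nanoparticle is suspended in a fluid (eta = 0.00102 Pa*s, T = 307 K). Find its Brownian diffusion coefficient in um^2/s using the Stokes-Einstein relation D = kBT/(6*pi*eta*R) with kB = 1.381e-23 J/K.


Radius R = 40/2 = 20 nm = 2e-08 m
D = kB*T / (6*pi*eta*R)
D = 1.381e-23 * 307 / (6 * pi * 0.00102 * 2e-08)
D = 1.10256e-11 m^2/s = 11.026 um^2/s

11.026


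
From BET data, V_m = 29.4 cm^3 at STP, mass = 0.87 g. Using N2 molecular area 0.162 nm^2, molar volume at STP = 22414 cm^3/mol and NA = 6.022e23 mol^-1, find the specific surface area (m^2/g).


Number of moles in monolayer = V_m / 22414 = 29.4 / 22414 = 0.00131168
Number of molecules = moles * NA = 0.00131168 * 6.022e23
SA = molecules * sigma / mass
SA = (29.4 / 22414) * 6.022e23 * 0.162e-18 / 0.87
SA = 147.1 m^2/g

147.1


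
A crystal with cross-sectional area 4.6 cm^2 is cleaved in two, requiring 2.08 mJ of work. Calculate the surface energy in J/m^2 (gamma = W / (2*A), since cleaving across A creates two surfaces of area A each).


Convert: A = 4.6 cm^2 = 0.00046 m^2, W = 2.08 mJ = 0.00208 J
Cleaving exposes two faces of area A, so total new surface = 2*A and gamma = W / (2*A)
gamma = 0.00208 / (2 * 0.00046)
gamma = 2.261 J/m^2

2.261


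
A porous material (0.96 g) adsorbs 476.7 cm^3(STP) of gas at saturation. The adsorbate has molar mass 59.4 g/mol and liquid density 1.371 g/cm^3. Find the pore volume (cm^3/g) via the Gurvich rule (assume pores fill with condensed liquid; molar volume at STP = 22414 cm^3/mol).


Moles adsorbed n = V_ads / 22414 = 476.7 / 22414 = 2.126796e-02 mol
Liquid volume V_liq = n * M / rho_liq = 2.126796e-02 * 59.4 / 1.371 = 0.92146 cm^3
Specific pore volume V_pore = V_liq / m_sample = 0.92146 / 0.96
V_pore = 0.9599 cm^3/g

0.9599


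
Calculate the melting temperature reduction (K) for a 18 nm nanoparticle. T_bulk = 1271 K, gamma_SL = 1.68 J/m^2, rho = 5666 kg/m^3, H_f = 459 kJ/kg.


Radius R = 18/2 = 9 nm = 9e-09 m
Convert H_f = 459 kJ/kg = 459000 J/kg
dT = 2 * gamma_SL * T_bulk / (rho * H_f * R)
dT = 2 * 1.68 * 1271 / (5666 * 459000 * 9e-09)
dT = 182.5 K

182.5


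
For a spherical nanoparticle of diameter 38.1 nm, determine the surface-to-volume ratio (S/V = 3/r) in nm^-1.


Radius r = 38.1/2 = 19.05 nm
S/V = 3 / r = 3 / 19.05
S/V = 0.1575 nm^-1

0.1575


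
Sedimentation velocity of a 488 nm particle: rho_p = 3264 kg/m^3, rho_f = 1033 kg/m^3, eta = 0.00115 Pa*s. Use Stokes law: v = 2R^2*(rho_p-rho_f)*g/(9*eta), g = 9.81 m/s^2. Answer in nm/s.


Radius R = 488/2 nm = 2.44e-07 m
Density difference = 3264 - 1033 = 2231 kg/m^3
v = 2 * R^2 * (rho_p - rho_f) * g / (9 * eta)
v = 2 * (2.44e-07)^2 * 2231 * 9.81 / (9 * 0.00115)
v = 2.5179e-07 m/s = 251.7897 nm/s

251.7897


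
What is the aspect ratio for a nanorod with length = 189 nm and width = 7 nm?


Aspect ratio AR = length / diameter
AR = 189 / 7
AR = 27.0

27.0


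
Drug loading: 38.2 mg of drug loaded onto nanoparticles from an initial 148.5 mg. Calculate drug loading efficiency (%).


Drug loading efficiency = (drug loaded / drug initial) * 100
DLE = 38.2 / 148.5 * 100
DLE = 0.2572 * 100
DLE = 25.72%

25.72


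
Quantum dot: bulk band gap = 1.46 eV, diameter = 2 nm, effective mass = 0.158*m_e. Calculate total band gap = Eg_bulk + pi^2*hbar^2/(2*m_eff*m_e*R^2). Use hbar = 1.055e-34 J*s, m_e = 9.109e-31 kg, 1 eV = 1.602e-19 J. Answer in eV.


Radius R = 2/2 nm = 1e-09 m
Confinement energy dE = pi^2 * hbar^2 / (2 * m_eff * m_e * R^2)
dE = pi^2 * (1.055e-34)^2 / (2 * 0.158 * 9.109e-31 * (1e-09)^2) J, divided by 1.602e-19 J/eV
dE = 2.3822 eV
Total band gap = E_g(bulk) + dE = 1.46 + 2.3822 = 3.8422 eV

3.8422


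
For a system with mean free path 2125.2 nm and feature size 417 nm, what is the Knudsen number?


Knudsen number Kn = lambda / L
Kn = 2125.2 / 417
Kn = 5.0964

5.0964


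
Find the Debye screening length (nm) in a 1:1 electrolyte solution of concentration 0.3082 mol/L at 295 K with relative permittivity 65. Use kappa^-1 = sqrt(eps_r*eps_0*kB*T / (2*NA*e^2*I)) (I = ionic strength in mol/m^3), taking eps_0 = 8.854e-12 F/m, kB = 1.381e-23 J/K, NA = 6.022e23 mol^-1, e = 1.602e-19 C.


Ionic strength I = 0.3082 * 1^2 * 1000 = 308.2 mol/m^3
kappa^-1 = sqrt(65 * 8.854e-12 * 1.381e-23 * 295 / (2 * 6.022e23 * (1.602e-19)^2 * 308.2))
kappa^-1 = 0.496 nm

0.496


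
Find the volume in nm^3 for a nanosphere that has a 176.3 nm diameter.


Radius r = 176.3/2 = 88.15 nm
Volume V = (4/3) * pi * r^3
V = (4/3) * pi * (88.15)^3
V = 2869165.23 nm^3

2869165.23


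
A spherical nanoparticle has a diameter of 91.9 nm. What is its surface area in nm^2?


Radius r = 91.9/2 = 45.95 nm
Surface area SA = 4 * pi * r^2
SA = 4 * pi * (45.95)^2
SA = 26532.67 nm^2

26532.67


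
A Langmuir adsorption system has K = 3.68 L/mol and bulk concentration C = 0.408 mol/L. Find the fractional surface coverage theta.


Langmuir isotherm: theta = K*C / (1 + K*C)
K*C = 3.68 * 0.408 = 1.50144
theta = 1.50144 / (1 + 1.50144) = 1.50144 / 2.50144
theta = 0.6002

0.6002


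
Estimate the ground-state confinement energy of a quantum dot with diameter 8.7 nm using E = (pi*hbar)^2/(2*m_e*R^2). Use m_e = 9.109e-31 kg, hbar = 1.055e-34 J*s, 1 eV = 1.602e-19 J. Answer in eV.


Radius R = 8.7/2 = 4.35 nm = 4.35e-09 m
E = (pi * 1.055e-34)^2 / (2 * 9.109e-31 * (4.35e-09)^2)
E(J) = 3.18658e-21
E = E(J) / 1.602e-19 = 0.0199 eV

0.0199


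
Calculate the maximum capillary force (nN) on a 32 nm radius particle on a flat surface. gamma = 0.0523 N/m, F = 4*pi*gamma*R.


Convert radius: R = 32 nm = 3.2e-08 m
F = 4 * pi * gamma * R
F = 4 * pi * 0.0523 * 3.2e-08
F = 2.10311e-08 N = 21.0311 nN

21.0311


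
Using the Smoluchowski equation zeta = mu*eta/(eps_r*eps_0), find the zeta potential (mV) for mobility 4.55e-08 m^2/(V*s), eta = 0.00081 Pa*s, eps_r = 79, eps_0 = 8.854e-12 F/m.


Smoluchowski equation: zeta = mu * eta / (eps_r * eps_0)
zeta = 4.55e-08 * 0.00081 / (79 * 8.854e-12)
zeta = 0.05269 V = 52.69 mV

52.69


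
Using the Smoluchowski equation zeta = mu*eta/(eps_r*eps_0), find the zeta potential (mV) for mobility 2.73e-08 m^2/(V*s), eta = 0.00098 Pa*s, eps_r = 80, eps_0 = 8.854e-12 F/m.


Smoluchowski equation: zeta = mu * eta / (eps_r * eps_0)
zeta = 2.73e-08 * 0.00098 / (80 * 8.854e-12)
zeta = 0.037771 V = 37.77 mV

37.77


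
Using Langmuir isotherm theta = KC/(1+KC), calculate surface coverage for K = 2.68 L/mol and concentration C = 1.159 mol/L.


Langmuir isotherm: theta = K*C / (1 + K*C)
K*C = 2.68 * 1.159 = 3.10612
theta = 3.10612 / (1 + 3.10612) = 3.10612 / 4.10612
theta = 0.7565

0.7565


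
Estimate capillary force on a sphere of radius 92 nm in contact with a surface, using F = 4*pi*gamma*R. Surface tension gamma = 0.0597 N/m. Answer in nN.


Convert radius: R = 92 nm = 9.2e-08 m
F = 4 * pi * gamma * R
F = 4 * pi * 0.0597 * 9.2e-08
F = 6.90195e-08 N = 69.0195 nN

69.0195


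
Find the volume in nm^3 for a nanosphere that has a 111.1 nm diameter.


Radius r = 111.1/2 = 55.55 nm
Volume V = (4/3) * pi * r^3
V = (4/3) * pi * (55.55)^3
V = 718027.04 nm^3

718027.04


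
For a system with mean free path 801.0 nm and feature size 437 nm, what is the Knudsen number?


Knudsen number Kn = lambda / L
Kn = 801.0 / 437
Kn = 1.833

1.833


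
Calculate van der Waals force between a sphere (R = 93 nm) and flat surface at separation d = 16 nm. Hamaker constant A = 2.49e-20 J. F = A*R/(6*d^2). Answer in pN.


Convert to SI: R = 93 nm = 9.3e-08 m, d = 16 nm = 1.6e-08 m
F = A * R / (6 * d^2)
F = 2.49e-20 * 9.3e-08 / (6 * (1.6e-08)^2)
F = 1.50762e-12 N = 1.508 pN

1.508


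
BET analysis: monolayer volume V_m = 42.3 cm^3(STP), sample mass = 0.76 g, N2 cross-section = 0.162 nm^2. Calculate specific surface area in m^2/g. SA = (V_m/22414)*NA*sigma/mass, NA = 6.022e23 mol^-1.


Number of moles in monolayer = V_m / 22414 = 42.3 / 22414 = 0.00188721
Number of molecules = moles * NA = 0.00188721 * 6.022e23
SA = molecules * sigma / mass
SA = (42.3 / 22414) * 6.022e23 * 0.162e-18 / 0.76
SA = 242.2 m^2/g

242.2


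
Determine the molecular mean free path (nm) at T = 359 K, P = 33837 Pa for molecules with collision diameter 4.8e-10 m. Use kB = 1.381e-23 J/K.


Mean free path: lambda = kB*T / (sqrt(2) * pi * d^2 * P)
lambda = 1.381e-23 * 359 / (sqrt(2) * pi * (4.8e-10)^2 * 33837)
lambda = 1.43136e-07 m
lambda = 143.14 nm

143.14


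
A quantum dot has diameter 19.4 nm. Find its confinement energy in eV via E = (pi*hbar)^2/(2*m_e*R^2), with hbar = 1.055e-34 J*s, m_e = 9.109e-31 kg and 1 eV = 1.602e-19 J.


Radius R = 19.4/2 = 9.7 nm = 9.7e-09 m
E = (pi * 1.055e-34)^2 / (2 * 9.109e-31 * (9.7e-09)^2)
E(J) = 6.40856e-22
E = E(J) / 1.602e-19 = 0.004 eV

0.004


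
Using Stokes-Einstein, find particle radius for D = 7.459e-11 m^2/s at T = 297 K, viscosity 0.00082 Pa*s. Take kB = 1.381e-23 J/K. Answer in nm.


Stokes-Einstein: R = kB*T / (6*pi*eta*D)
R = 1.381e-23 * 297 / (6 * pi * 0.00082 * 7.459e-11)
R = 3.55758e-09 m = 3.56 nm

3.56


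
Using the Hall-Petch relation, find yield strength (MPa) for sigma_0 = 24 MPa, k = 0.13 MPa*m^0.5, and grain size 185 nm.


d = 185 nm = 1.85e-07 m
sqrt(d) = 0.0004301163
Hall-Petch contribution = k / sqrt(d) = 0.13 / 0.0004301163 = 302.2 MPa
sigma = sigma_0 + k/sqrt(d) = 24 + 302.2 = 326.2 MPa

326.2


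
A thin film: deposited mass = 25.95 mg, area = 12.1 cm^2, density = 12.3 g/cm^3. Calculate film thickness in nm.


Convert: m = 25.95 mg = 2.5950e-05 kg, A = 12.1 cm^2 = 1.2100e-03 m^2, rho = 12.3 g/cm^3 = 12300 kg/m^3
t = m / (A * rho)
t = 2.5950e-05 / (1.2100e-03 * 12300)
t = 1.7436e-06 m = 1743.6 nm

1743.6


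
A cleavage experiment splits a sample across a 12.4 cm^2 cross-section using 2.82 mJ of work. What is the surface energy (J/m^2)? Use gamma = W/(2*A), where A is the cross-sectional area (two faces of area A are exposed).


Convert: A = 12.4 cm^2 = 0.00124 m^2, W = 2.82 mJ = 0.00282 J
Cleaving exposes two faces of area A, so total new surface = 2*A and gamma = W / (2*A)
gamma = 0.00282 / (2 * 0.00124)
gamma = 1.137 J/m^2

1.137


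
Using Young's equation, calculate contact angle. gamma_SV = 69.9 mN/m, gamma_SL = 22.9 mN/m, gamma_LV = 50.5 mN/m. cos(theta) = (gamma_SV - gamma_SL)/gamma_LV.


cos(theta) = (gamma_SV - gamma_SL) / gamma_LV
cos(theta) = (69.9 - 22.9) / 50.5
cos(theta) = 0.930693
theta = arccos(0.930693) = 21.46 degrees

21.46


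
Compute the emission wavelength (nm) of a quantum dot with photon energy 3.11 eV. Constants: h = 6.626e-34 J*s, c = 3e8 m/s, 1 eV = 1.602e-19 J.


Convert energy: E = 3.11 eV = 3.11 * 1.602e-19 = 4.98222e-19 J
lambda = h*c / E = 6.626e-34 * 3e8 / 4.98222e-19
lambda = 3.98979e-07 m = 399.0 nm

399.0


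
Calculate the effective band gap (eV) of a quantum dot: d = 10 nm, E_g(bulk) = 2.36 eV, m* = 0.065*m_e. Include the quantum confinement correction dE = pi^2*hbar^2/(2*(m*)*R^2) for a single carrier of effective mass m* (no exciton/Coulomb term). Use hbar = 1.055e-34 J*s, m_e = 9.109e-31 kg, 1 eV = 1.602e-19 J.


Radius R = 10/2 nm = 5e-09 m
Confinement energy dE = pi^2 * hbar^2 / (2 * m_eff * m_e * R^2)
dE = pi^2 * (1.055e-34)^2 / (2 * 0.065 * 9.109e-31 * (5e-09)^2) J, divided by 1.602e-19 J/eV
dE = 0.2316 eV
Total band gap = E_g(bulk) + dE = 2.36 + 0.2316 = 2.5916 eV

2.5916


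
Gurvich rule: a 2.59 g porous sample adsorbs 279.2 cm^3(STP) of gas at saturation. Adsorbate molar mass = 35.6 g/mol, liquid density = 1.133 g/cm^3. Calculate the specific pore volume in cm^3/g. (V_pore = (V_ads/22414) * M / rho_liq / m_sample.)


Moles adsorbed n = V_ads / 22414 = 279.2 / 22414 = 1.245650e-02 mol
Liquid volume V_liq = n * M / rho_liq = 1.245650e-02 * 35.6 / 1.133 = 0.39140 cm^3
Specific pore volume V_pore = V_liq / m_sample = 0.39140 / 2.59
V_pore = 0.1511 cm^3/g

0.1511


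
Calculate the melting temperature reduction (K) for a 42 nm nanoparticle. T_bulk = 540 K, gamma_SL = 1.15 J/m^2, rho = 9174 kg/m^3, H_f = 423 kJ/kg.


Radius R = 42/2 = 21 nm = 2.1e-08 m
Convert H_f = 423 kJ/kg = 423000 J/kg
dT = 2 * gamma_SL * T_bulk / (rho * H_f * R)
dT = 2 * 1.15 * 540 / (9174 * 423000 * 2.1e-08)
dT = 15.2 K

15.2


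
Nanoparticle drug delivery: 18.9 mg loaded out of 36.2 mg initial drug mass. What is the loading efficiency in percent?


Drug loading efficiency = (drug loaded / drug initial) * 100
DLE = 18.9 / 36.2 * 100
DLE = 0.5221 * 100
DLE = 52.21%

52.21


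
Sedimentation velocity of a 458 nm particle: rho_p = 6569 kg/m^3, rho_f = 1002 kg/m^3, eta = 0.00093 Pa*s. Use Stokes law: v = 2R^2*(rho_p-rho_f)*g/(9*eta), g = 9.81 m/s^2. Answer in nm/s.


Radius R = 458/2 nm = 2.29e-07 m
Density difference = 6569 - 1002 = 5567 kg/m^3
v = 2 * R^2 * (rho_p - rho_f) * g / (9 * eta)
v = 2 * (2.29e-07)^2 * 5567 * 9.81 / (9 * 0.00093)
v = 6.8433e-07 m/s = 684.3302 nm/s

684.3302


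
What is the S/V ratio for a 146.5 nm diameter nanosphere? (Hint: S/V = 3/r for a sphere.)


Radius r = 146.5/2 = 73.25 nm
S/V = 3 / r = 3 / 73.25
S/V = 0.041 nm^-1

0.041


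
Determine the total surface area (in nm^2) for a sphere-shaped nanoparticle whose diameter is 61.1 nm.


Radius r = 61.1/2 = 30.55 nm
Surface area SA = 4 * pi * r^2
SA = 4 * pi * (30.55)^2
SA = 11728.23 nm^2

11728.23


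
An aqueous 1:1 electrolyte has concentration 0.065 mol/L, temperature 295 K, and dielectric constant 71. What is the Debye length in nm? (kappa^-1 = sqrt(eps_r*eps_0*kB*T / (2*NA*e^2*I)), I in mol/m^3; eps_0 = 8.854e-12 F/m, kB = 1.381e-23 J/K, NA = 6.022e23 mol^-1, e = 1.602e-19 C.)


Ionic strength I = 0.065 * 1^2 * 1000 = 65 mol/m^3
kappa^-1 = sqrt(71 * 8.854e-12 * 1.381e-23 * 295 / (2 * 6.022e23 * (1.602e-19)^2 * 65))
kappa^-1 = 1.129 nm

1.129


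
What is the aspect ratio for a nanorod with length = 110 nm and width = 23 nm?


Aspect ratio AR = length / diameter
AR = 110 / 23
AR = 4.78

4.78


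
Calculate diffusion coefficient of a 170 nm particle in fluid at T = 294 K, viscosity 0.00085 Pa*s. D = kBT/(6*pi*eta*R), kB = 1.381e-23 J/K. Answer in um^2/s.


Radius R = 170/2 = 85 nm = 8.5e-08 m
D = kB*T / (6*pi*eta*R)
D = 1.381e-23 * 294 / (6 * pi * 0.00085 * 8.5e-08)
D = 2.98127e-12 m^2/s = 2.981 um^2/s

2.981


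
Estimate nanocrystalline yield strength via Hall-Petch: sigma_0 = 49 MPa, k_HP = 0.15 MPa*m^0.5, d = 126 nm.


d = 126 nm = 1.26e-07 m
sqrt(d) = 0.0003549648
Hall-Petch contribution = k / sqrt(d) = 0.15 / 0.0003549648 = 422.6 MPa
sigma = sigma_0 + k/sqrt(d) = 49 + 422.6 = 471.6 MPa

471.6


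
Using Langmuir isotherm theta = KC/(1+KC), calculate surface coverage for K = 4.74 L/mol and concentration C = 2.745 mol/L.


Langmuir isotherm: theta = K*C / (1 + K*C)
K*C = 4.74 * 2.745 = 13.0113
theta = 13.0113 / (1 + 13.0113) = 13.0113 / 14.0113
theta = 0.9286

0.9286


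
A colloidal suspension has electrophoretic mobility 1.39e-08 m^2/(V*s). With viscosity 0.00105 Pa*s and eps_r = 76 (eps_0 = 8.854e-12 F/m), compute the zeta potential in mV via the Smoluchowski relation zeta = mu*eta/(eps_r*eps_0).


Smoluchowski equation: zeta = mu * eta / (eps_r * eps_0)
zeta = 1.39e-08 * 0.00105 / (76 * 8.854e-12)
zeta = 0.02169 V = 21.69 mV

21.69


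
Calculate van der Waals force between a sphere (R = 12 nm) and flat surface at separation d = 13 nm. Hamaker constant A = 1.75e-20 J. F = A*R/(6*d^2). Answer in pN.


Convert to SI: R = 12 nm = 1.2e-08 m, d = 13 nm = 1.3e-08 m
F = A * R / (6 * d^2)
F = 1.75e-20 * 1.2e-08 / (6 * (1.3e-08)^2)
F = 2.07101e-13 N = 0.207 pN

0.207


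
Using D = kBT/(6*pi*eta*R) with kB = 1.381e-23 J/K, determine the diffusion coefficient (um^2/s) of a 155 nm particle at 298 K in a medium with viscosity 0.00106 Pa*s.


Radius R = 155/2 = 77.5 nm = 7.75e-08 m
D = kB*T / (6*pi*eta*R)
D = 1.381e-23 * 298 / (6 * pi * 0.00106 * 7.75e-08)
D = 2.65767e-12 m^2/s = 2.658 um^2/s

2.658


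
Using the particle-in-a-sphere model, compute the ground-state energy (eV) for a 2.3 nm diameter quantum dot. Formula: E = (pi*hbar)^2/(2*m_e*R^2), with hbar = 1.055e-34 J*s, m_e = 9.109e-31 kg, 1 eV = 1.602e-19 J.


Radius R = 2.3/2 = 1.15 nm = 1.15e-09 m
E = (pi * 1.055e-34)^2 / (2 * 9.109e-31 * (1.15e-09)^2)
E(J) = 4.55941e-20
E = E(J) / 1.602e-19 = 0.2846 eV

0.2846


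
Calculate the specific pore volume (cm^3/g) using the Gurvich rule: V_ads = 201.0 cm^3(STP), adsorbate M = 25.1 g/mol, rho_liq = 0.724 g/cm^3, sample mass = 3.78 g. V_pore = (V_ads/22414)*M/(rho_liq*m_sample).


Moles adsorbed n = V_ads / 22414 = 201.0 / 22414 = 8.967610e-03 mol
Liquid volume V_liq = n * M / rho_liq = 8.967610e-03 * 25.1 / 0.724 = 0.31089 cm^3
Specific pore volume V_pore = V_liq / m_sample = 0.31089 / 3.78
V_pore = 0.0822 cm^3/g

0.0822


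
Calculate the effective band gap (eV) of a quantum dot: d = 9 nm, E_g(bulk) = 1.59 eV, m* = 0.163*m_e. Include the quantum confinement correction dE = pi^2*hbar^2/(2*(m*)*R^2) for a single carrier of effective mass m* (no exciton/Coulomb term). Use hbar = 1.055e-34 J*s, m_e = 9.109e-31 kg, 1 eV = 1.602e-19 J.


Radius R = 9/2 nm = 4.5e-09 m
Confinement energy dE = pi^2 * hbar^2 / (2 * m_eff * m_e * R^2)
dE = pi^2 * (1.055e-34)^2 / (2 * 0.163 * 9.109e-31 * (4.5e-09)^2) J, divided by 1.602e-19 J/eV
dE = 0.114 eV
Total band gap = E_g(bulk) + dE = 1.59 + 0.114 = 1.704 eV

1.704


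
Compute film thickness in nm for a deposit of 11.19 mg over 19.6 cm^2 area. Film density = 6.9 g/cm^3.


Convert: m = 11.19 mg = 1.1190e-05 kg, A = 19.6 cm^2 = 1.9600e-03 m^2, rho = 6.9 g/cm^3 = 6900 kg/m^3
t = m / (A * rho)
t = 1.1190e-05 / (1.9600e-03 * 6900)
t = 8.2742e-07 m = 827.4 nm

827.4


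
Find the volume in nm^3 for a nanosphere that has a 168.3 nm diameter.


Radius r = 168.3/2 = 84.15 nm
Volume V = (4/3) * pi * r^3
V = (4/3) * pi * (84.15)^3
V = 2496036.72 nm^3

2496036.72


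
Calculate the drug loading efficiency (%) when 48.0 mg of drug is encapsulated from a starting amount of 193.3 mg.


Drug loading efficiency = (drug loaded / drug initial) * 100
DLE = 48.0 / 193.3 * 100
DLE = 0.2483 * 100
DLE = 24.83%

24.83


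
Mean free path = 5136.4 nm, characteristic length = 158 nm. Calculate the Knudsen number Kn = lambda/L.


Knudsen number Kn = lambda / L
Kn = 5136.4 / 158
Kn = 32.5089

32.5089


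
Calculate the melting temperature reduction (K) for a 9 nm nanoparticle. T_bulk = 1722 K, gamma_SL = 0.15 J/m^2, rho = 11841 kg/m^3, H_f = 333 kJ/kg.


Radius R = 9/2 = 4.5 nm = 4.5e-09 m
Convert H_f = 333 kJ/kg = 333000 J/kg
dT = 2 * gamma_SL * T_bulk / (rho * H_f * R)
dT = 2 * 0.15 * 1722 / (11841 * 333000 * 4.5e-09)
dT = 29.1 K

29.1


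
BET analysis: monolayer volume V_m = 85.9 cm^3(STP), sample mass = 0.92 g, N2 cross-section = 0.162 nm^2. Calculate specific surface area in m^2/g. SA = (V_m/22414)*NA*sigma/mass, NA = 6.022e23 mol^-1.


Number of moles in monolayer = V_m / 22414 = 85.9 / 22414 = 0.00383243
Number of molecules = moles * NA = 0.00383243 * 6.022e23
SA = molecules * sigma / mass
SA = (85.9 / 22414) * 6.022e23 * 0.162e-18 / 0.92
SA = 406.4 m^2/g

406.4


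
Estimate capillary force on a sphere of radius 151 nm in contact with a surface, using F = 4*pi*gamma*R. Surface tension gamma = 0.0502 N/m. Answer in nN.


Convert radius: R = 151 nm = 1.51e-07 m
F = 4 * pi * gamma * R
F = 4 * pi * 0.0502 * 1.51e-07
F = 9.52556e-08 N = 95.2556 nN

95.2556


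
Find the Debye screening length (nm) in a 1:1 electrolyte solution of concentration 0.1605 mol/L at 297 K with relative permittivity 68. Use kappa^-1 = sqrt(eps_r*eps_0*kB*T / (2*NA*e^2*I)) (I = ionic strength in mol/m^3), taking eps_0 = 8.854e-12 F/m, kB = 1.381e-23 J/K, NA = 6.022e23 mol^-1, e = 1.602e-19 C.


Ionic strength I = 0.1605 * 1^2 * 1000 = 160.5 mol/m^3
kappa^-1 = sqrt(68 * 8.854e-12 * 1.381e-23 * 297 / (2 * 6.022e23 * (1.602e-19)^2 * 160.5))
kappa^-1 = 0.706 nm

0.706


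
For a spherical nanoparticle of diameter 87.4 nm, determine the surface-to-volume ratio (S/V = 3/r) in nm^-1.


Radius r = 87.4/2 = 43.7 nm
S/V = 3 / r = 3 / 43.7
S/V = 0.0686 nm^-1

0.0686


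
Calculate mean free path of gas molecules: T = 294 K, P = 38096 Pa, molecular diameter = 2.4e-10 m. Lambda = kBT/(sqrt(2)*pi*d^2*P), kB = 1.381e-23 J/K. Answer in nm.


Mean free path: lambda = kB*T / (sqrt(2) * pi * d^2 * P)
lambda = 1.381e-23 * 294 / (sqrt(2) * pi * (2.4e-10)^2 * 38096)
lambda = 4.16461e-07 m
lambda = 416.46 nm

416.46


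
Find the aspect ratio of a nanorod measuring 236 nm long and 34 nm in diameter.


Aspect ratio AR = length / diameter
AR = 236 / 34
AR = 6.94

6.94


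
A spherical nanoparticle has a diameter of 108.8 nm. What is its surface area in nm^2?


Radius r = 108.8/2 = 54.4 nm
Surface area SA = 4 * pi * r^2
SA = 4 * pi * (54.4)^2
SA = 37188.41 nm^2

37188.41


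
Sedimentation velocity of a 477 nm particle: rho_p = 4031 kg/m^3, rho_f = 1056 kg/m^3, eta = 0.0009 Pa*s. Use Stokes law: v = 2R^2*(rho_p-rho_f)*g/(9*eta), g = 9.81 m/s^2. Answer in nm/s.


Radius R = 477/2 nm = 2.385e-07 m
Density difference = 4031 - 1056 = 2975 kg/m^3
v = 2 * R^2 * (rho_p - rho_f) * g / (9 * eta)
v = 2 * (2.385e-07)^2 * 2975 * 9.81 / (9 * 0.0009)
v = 4.099e-07 m/s = 409.8998 nm/s

409.8998


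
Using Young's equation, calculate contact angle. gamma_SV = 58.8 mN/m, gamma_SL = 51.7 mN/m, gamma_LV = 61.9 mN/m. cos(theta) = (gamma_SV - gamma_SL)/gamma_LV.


cos(theta) = (gamma_SV - gamma_SL) / gamma_LV
cos(theta) = (58.8 - 51.7) / 61.9
cos(theta) = 0.114701
theta = arccos(0.114701) = 83.41 degrees

83.41


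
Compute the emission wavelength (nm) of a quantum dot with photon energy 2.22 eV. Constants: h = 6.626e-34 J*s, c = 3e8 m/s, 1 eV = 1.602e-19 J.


Convert energy: E = 2.22 eV = 2.22 * 1.602e-19 = 3.55644e-19 J
lambda = h*c / E = 6.626e-34 * 3e8 / 3.55644e-19
lambda = 5.5893e-07 m = 558.9 nm

558.9


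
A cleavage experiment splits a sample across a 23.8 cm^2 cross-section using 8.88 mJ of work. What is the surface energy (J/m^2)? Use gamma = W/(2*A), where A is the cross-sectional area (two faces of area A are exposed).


Convert: A = 23.8 cm^2 = 0.00238 m^2, W = 8.88 mJ = 0.00888 J
Cleaving exposes two faces of area A, so total new surface = 2*A and gamma = W / (2*A)
gamma = 0.00888 / (2 * 0.00238)
gamma = 1.866 J/m^2

1.866


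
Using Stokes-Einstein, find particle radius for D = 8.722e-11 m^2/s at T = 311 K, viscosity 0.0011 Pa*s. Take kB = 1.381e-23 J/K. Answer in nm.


Stokes-Einstein: R = kB*T / (6*pi*eta*D)
R = 1.381e-23 * 311 / (6 * pi * 0.0011 * 8.722e-11)
R = 2.37489e-09 m = 2.37 nm

2.37


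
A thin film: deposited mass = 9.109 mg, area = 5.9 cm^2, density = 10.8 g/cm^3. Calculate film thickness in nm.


Convert: m = 9.109 mg = 9.1090e-06 kg, A = 5.9 cm^2 = 5.9000e-04 m^2, rho = 10.8 g/cm^3 = 10800 kg/m^3
t = m / (A * rho)
t = 9.1090e-06 / (5.9000e-04 * 10800)
t = 1.4295e-06 m = 1429.5 nm

1429.5


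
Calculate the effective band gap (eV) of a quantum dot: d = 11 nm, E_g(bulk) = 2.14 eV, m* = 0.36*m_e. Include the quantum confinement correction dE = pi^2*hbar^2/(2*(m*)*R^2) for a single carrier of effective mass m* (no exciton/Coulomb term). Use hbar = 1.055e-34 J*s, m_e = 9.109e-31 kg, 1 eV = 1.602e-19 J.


Radius R = 11/2 nm = 5.5e-09 m
Confinement energy dE = pi^2 * hbar^2 / (2 * m_eff * m_e * R^2)
dE = pi^2 * (1.055e-34)^2 / (2 * 0.36 * 9.109e-31 * (5.5e-09)^2) J, divided by 1.602e-19 J/eV
dE = 0.0346 eV
Total band gap = E_g(bulk) + dE = 2.14 + 0.0346 = 2.1746 eV

2.1746


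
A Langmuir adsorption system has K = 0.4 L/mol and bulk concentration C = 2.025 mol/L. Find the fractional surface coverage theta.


Langmuir isotherm: theta = K*C / (1 + K*C)
K*C = 0.4 * 2.025 = 0.81
theta = 0.81 / (1 + 0.81) = 0.81 / 1.81
theta = 0.4475

0.4475


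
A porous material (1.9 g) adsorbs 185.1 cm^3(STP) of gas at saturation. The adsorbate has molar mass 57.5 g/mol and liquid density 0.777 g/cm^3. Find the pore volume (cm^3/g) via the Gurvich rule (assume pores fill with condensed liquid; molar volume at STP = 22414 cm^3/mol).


Moles adsorbed n = V_ads / 22414 = 185.1 / 22414 = 8.258231e-03 mol
Liquid volume V_liq = n * M / rho_liq = 8.258231e-03 * 57.5 / 0.777 = 0.61113 cm^3
Specific pore volume V_pore = V_liq / m_sample = 0.61113 / 1.9
V_pore = 0.3216 cm^3/g

0.3216


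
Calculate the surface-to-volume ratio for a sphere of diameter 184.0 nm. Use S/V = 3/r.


Radius r = 184.0/2 = 92 nm
S/V = 3 / r = 3 / 92
S/V = 0.0326 nm^-1

0.0326


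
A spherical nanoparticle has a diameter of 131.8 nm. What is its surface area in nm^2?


Radius r = 131.8/2 = 65.9 nm
Surface area SA = 4 * pi * r^2
SA = 4 * pi * (65.9)^2
SA = 54573.36 nm^2

54573.36


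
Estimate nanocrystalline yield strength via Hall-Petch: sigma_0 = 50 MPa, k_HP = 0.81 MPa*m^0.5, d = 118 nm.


d = 118 nm = 1.18e-07 m
sqrt(d) = 0.0003435113
Hall-Petch contribution = k / sqrt(d) = 0.81 / 0.0003435113 = 2358.0 MPa
sigma = sigma_0 + k/sqrt(d) = 50 + 2358.0 = 2408.0 MPa

2408.0


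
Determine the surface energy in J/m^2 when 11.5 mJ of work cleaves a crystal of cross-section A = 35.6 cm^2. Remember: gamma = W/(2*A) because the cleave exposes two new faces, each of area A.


Convert: A = 35.6 cm^2 = 0.00356 m^2, W = 11.5 mJ = 0.0115 J
Cleaving exposes two faces of area A, so total new surface = 2*A and gamma = W / (2*A)
gamma = 0.0115 / (2 * 0.00356)
gamma = 1.615 J/m^2

1.615


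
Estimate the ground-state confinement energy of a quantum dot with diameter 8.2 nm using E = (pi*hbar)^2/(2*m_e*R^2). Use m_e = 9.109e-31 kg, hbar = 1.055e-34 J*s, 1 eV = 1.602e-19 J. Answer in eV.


Radius R = 8.2/2 = 4.1 nm = 4.1e-09 m
E = (pi * 1.055e-34)^2 / (2 * 9.109e-31 * (4.1e-09)^2)
E(J) = 3.58704e-21
E = E(J) / 1.602e-19 = 0.0224 eV

0.0224


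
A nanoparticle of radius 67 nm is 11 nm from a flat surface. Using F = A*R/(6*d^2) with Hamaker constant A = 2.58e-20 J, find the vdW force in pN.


Convert to SI: R = 67 nm = 6.7e-08 m, d = 11 nm = 1.1e-08 m
F = A * R / (6 * d^2)
F = 2.58e-20 * 6.7e-08 / (6 * (1.1e-08)^2)
F = 2.38099e-12 N = 2.381 pN

2.381


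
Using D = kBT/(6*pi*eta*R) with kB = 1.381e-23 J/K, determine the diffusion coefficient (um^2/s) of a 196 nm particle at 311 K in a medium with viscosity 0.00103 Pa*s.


Radius R = 196/2 = 98 nm = 9.8e-08 m
D = kB*T / (6*pi*eta*R)
D = 1.381e-23 * 311 / (6 * pi * 0.00103 * 9.8e-08)
D = 2.2573e-12 m^2/s = 2.257 um^2/s

2.257


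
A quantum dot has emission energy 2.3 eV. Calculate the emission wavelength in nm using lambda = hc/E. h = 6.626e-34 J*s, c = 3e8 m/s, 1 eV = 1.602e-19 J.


Convert energy: E = 2.3 eV = 2.3 * 1.602e-19 = 3.6846e-19 J
lambda = h*c / E = 6.626e-34 * 3e8 / 3.6846e-19
lambda = 5.39489e-07 m = 539.5 nm

539.5


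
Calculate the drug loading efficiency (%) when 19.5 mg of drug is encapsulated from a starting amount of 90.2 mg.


Drug loading efficiency = (drug loaded / drug initial) * 100
DLE = 19.5 / 90.2 * 100
DLE = 0.2162 * 100
DLE = 21.62%

21.62


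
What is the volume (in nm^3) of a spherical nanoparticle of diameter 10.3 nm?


Radius r = 10.3/2 = 5.15 nm
Volume V = (4/3) * pi * r^3
V = (4/3) * pi * (5.15)^3
V = 572.15 nm^3

572.15


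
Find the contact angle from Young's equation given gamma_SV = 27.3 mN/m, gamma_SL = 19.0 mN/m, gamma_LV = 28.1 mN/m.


cos(theta) = (gamma_SV - gamma_SL) / gamma_LV
cos(theta) = (27.3 - 19.0) / 28.1
cos(theta) = 0.295374
theta = arccos(0.295374) = 72.82 degrees

72.82


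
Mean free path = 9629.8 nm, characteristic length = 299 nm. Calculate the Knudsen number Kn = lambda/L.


Knudsen number Kn = lambda / L
Kn = 9629.8 / 299
Kn = 32.2067

32.2067


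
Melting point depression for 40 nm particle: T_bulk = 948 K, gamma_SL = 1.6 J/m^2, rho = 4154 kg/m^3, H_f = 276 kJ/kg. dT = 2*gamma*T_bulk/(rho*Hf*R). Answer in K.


Radius R = 40/2 = 20 nm = 2e-08 m
Convert H_f = 276 kJ/kg = 276000 J/kg
dT = 2 * gamma_SL * T_bulk / (rho * H_f * R)
dT = 2 * 1.6 * 948 / (4154 * 276000 * 2e-08)
dT = 132.3 K

132.3


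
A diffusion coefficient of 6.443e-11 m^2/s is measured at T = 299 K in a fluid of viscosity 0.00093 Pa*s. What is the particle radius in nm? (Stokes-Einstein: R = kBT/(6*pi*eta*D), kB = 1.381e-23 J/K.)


Stokes-Einstein: R = kB*T / (6*pi*eta*D)
R = 1.381e-23 * 299 / (6 * pi * 0.00093 * 6.443e-11)
R = 3.65589e-09 m = 3.66 nm

3.66


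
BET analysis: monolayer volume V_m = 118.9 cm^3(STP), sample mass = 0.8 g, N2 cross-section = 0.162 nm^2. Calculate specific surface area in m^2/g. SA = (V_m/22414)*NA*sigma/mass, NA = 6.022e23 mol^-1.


Number of moles in monolayer = V_m / 22414 = 118.9 / 22414 = 0.00530472
Number of molecules = moles * NA = 0.00530472 * 6.022e23
SA = molecules * sigma / mass
SA = (118.9 / 22414) * 6.022e23 * 0.162e-18 / 0.8
SA = 646.9 m^2/g

646.9
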